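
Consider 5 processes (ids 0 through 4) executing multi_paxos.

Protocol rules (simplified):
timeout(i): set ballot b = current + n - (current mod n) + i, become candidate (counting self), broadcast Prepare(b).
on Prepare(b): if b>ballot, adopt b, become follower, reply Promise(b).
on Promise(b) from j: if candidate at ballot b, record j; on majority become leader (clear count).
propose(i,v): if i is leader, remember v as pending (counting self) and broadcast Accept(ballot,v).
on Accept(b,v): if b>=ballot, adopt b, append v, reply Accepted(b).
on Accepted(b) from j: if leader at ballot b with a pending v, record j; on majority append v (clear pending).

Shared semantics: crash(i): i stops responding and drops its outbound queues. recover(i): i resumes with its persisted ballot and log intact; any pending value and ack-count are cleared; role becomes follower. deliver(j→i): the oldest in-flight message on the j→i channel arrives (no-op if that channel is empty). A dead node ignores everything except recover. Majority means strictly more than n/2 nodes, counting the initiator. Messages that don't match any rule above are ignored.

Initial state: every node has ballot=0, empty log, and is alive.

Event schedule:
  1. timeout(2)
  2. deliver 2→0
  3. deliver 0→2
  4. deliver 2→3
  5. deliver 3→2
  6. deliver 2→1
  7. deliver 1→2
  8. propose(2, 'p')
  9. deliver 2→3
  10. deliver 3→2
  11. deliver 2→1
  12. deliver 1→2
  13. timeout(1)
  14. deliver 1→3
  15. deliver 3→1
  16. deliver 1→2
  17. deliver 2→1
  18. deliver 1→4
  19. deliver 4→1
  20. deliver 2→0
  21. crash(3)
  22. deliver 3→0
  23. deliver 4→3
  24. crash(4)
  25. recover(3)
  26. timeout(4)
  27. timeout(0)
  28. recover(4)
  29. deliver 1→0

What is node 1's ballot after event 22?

after 1 — timeout(2): n2:cand/b7/[-]
after 2 — deliver 2→0: n0:foll/b7/[-]
after 3 — deliver 0→2: ·
after 4 — deliver 2→3: n3:foll/b7/[-]
after 5 — deliver 3→2: n2:lead/b7/[-]
after 6 — deliver 2→1: n1:foll/b7/[-]
after 7 — deliver 1→2: ·
after 8 — propose(2,'p'): ·
after 9 — deliver 2→3: n3:foll/b7/[p]
after 10 — deliver 3→2: ·
after 11 — deliver 2→1: n1:foll/b7/[p]
after 12 — deliver 1→2: n2:lead/b7/[p]
after 13 — timeout(1): n1:cand/b11/[p]
after 14 — deliver 1→3: n3:foll/b11/[p]
after 15 — deliver 3→1: ·
after 16 — deliver 1→2: n2:foll/b11/[p]
after 17 — deliver 2→1: n1:lead/b11/[p]
after 18 — deliver 1→4: n4:foll/b11/[-]
after 19 — deliver 4→1: ·
after 20 — deliver 2→0: n0:foll/b7/[p]
after 21 — crash(3): n3:✗foll/b11/[p]
after 22 — deliver 3→0: ·

11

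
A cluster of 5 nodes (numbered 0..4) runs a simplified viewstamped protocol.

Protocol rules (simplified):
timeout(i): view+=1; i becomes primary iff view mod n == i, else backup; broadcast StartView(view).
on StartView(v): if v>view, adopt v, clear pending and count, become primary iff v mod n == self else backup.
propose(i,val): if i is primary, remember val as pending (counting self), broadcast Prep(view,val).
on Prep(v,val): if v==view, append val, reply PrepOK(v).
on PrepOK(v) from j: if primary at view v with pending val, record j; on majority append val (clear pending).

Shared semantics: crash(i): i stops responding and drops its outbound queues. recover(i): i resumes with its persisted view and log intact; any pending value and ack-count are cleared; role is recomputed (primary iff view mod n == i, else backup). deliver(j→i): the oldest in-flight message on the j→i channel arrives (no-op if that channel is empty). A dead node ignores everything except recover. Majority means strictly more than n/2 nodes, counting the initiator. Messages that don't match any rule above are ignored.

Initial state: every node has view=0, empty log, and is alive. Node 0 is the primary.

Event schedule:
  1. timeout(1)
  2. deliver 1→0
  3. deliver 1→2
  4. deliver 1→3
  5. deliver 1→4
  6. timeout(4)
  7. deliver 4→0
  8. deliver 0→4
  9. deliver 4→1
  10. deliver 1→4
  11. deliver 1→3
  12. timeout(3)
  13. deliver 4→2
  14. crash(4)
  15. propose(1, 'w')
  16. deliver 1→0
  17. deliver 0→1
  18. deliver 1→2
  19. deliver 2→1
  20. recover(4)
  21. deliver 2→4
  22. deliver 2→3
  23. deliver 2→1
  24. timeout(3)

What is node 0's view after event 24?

1. timeout(1):  <1:prim v1 ->
2. deliver 1→0:  <0:back v1 ->
3. deliver 1→2:  <2:back v1 ->
4. deliver 1→3:  <3:back v1 ->
5. deliver 1→4:  <4:back v1 ->
6. timeout(4):  <4:back v2 ->
7. deliver 4→0:  <0:back v2 ->
8. deliver 0→4:  nop
9. deliver 4→1:  <1:back v2 ->
10. deliver 1→4:  nop
11. deliver 1→3:  nop
12. timeout(3):  <3:back v2 ->
13. deliver 4→2:  <2:prim v2 ->
14. crash(4):  <4:✗back v2 ->
15. propose(1,'w'):  nop
16. deliver 1→0:  nop
17. deliver 0→1:  nop
18. deliver 1→2:  nop
19. deliver 2→1:  nop
20. recover(4):  <4:back v2 ->
21. deliver 2→4:  nop
22. deliver 2→3:  nop
23. deliver 2→1:  nop
24. timeout(3):  <3:prim v3 ->

2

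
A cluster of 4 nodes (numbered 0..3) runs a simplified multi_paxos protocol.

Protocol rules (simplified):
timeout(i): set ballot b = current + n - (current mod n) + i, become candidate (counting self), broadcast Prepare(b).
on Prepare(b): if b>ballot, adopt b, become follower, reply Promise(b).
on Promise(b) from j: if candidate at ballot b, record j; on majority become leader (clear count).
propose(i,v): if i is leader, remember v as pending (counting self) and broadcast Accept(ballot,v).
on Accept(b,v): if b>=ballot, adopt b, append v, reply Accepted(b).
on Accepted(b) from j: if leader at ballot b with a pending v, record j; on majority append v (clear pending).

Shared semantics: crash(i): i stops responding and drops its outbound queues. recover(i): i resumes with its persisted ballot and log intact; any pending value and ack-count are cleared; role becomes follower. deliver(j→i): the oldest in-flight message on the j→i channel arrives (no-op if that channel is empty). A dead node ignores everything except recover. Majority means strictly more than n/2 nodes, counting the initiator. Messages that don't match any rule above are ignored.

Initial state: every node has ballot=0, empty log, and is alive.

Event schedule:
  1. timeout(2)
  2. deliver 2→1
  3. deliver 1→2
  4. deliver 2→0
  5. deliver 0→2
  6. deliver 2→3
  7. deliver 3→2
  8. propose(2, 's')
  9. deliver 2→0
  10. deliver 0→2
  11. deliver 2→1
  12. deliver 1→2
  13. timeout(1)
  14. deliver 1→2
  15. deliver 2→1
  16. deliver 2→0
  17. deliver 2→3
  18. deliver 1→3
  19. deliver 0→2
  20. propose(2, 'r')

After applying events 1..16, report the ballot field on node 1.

e1 timeout(2): 2[cand,b=6,-]
e2 deliver 2→1: 1[foll,b=6,-]
e3 deliver 1→2: ·
e4 deliver 2→0: 0[foll,b=6,-]
e5 deliver 0→2: 2[lead,b=6,-]
e6 deliver 2→3: 3[foll,b=6,-]
e7 deliver 3→2: ·
e8 propose(2,'s'): ·
e9 deliver 2→0: 0[foll,b=6,s]
e10 deliver 0→2: ·
e11 deliver 2→1: 1[foll,b=6,s]
e12 deliver 1→2: 2[lead,b=6,s]
e13 timeout(1): 1[cand,b=9,s]
e14 deliver 1→2: 2[foll,b=9,s]
e15 deliver 2→1: ·
e16 deliver 2→0: ·

9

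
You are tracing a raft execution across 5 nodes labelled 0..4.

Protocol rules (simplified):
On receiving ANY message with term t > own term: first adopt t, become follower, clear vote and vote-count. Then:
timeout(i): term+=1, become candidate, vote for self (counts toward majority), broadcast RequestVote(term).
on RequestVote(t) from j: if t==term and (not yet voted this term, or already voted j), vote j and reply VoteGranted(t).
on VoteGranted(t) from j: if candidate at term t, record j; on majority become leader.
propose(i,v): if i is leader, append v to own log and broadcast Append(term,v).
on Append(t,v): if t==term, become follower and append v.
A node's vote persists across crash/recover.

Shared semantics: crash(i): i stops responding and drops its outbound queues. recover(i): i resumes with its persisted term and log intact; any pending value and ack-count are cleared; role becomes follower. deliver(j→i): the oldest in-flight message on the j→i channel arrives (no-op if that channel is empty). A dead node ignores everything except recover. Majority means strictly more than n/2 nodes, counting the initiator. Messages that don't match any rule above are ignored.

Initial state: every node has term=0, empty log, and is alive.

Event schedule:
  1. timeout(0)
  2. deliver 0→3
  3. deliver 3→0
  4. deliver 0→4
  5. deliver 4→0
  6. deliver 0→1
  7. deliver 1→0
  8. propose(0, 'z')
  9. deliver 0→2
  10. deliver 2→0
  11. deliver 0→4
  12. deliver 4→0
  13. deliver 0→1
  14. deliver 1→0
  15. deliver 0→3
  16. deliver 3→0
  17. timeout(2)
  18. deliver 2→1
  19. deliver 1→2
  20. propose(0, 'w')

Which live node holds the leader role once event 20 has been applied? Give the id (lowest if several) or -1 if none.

step 1 timeout(0): 0={cand,t=1,log=-}
step 2 deliver 0→3: 3={foll,t=1,log=-}
step 3 deliver 3→0: —
step 4 deliver 0→4: 4={foll,t=1,log=-}
step 5 deliver 4→0: 0={lead,t=1,log=-}
step 6 deliver 0→1: 1={foll,t=1,log=-}
step 7 deliver 1→0: —
step 8 propose(0,'z'): 0={lead,t=1,log=z}
step 9 deliver 0→2: 2={foll,t=1,log=-}
step 10 deliver 2→0: —
step 11 deliver 0→4: 4={foll,t=1,log=z}
step 12 deliver 4→0: —
step 13 deliver 0→1: 1={foll,t=1,log=z}
step 14 deliver 1→0: —
step 15 deliver 0→3: 3={foll,t=1,log=z}
step 16 deliver 3→0: —
step 17 timeout(2): 2={cand,t=2,log=-}
step 18 deliver 2→1: 1={foll,t=2,log=z}
step 19 deliver 1→2: —
step 20 propose(0,'w'): 0={lead,t=1,log=z,w}

0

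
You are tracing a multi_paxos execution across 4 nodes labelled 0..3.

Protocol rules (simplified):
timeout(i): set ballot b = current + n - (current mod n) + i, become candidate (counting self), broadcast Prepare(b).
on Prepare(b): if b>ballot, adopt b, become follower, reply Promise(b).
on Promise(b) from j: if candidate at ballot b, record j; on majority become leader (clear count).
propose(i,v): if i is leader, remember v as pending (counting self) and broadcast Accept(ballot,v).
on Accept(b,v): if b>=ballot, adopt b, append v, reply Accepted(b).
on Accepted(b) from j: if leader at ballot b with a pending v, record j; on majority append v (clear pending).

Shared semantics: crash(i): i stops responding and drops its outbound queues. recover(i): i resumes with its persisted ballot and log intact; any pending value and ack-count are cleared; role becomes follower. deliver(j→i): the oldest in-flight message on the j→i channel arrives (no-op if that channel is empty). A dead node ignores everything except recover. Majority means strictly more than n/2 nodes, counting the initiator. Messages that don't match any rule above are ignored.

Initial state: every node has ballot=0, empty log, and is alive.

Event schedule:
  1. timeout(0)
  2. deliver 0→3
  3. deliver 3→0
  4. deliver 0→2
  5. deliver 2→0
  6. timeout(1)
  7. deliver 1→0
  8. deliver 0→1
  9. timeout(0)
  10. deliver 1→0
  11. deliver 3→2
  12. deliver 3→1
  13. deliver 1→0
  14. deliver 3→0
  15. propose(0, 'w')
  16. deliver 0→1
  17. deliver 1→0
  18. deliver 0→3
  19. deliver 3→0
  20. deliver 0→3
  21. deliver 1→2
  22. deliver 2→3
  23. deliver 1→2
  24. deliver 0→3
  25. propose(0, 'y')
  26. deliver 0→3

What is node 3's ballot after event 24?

1. timeout(0):  <0:cand b4 ->
2. deliver 0→3:  <3:foll b4 ->
3. deliver 3→0:  nop
4. deliver 0→2:  <2:foll b4 ->
5. deliver 2→0:  <0:lead b4 ->
6. timeout(1):  <1:cand b5 ->
7. deliver 1→0:  <0:foll b5 ->
8. deliver 0→1:  nop
9. timeout(0):  <0:cand b8 ->
10. deliver 1→0:  nop
11. deliver 3→2:  nop
12. deliver 3→1:  nop
13. deliver 1→0:  nop
14. deliver 3→0:  nop
15. propose(0,'w'):  nop
16. deliver 0→1:  nop
17. deliver 1→0:  nop
18. deliver 0→3:  <3:foll b8 ->
19. deliver 3→0:  nop
20. deliver 0→3:  nop
21. deliver 1→2:  <2:foll b5 ->
22. deliver 2→3:  nop
23. deliver 1→2:  nop
24. deliver 0→3:  nop

8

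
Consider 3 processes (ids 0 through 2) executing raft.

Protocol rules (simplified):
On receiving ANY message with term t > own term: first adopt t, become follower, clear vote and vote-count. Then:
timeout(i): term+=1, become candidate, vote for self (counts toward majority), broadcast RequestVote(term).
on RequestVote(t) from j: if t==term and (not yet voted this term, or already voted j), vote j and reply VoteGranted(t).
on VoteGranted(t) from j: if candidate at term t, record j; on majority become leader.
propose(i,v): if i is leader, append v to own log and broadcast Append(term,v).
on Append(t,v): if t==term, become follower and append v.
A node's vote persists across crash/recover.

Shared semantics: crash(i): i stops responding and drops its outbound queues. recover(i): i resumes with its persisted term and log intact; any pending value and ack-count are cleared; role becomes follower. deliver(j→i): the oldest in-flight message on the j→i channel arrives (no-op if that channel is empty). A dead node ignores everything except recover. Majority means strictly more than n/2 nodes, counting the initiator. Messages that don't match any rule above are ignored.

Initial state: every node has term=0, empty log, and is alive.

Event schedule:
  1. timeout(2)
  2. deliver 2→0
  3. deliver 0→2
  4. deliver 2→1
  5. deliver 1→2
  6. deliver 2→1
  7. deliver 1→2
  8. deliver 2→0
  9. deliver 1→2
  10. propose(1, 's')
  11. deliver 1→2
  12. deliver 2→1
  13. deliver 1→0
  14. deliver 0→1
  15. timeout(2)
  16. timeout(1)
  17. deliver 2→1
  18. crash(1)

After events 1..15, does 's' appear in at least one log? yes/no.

after 1 — timeout(2): n2:cand/t1/[-]
after 2 — deliver 2→0: n0:foll/t1/[-]
after 3 — deliver 0→2: n2:lead/t1/[-]
after 4 — deliver 2→1: n1:foll/t1/[-]
after 5 — deliver 1→2: ·
after 6 — deliver 2→1: ·
after 7 — deliver 1→2: ·
after 8 — deliver 2→0: ·
after 9 — deliver 1→2: ·
after 10 — propose(1,'s'): ·
after 11 — deliver 1→2: ·
after 12 — deliver 2→1: ·
after 13 — deliver 1→0: ·
after 14 — deliver 0→1: ·
after 15 — timeout(2): n2:cand/t2/[-]

no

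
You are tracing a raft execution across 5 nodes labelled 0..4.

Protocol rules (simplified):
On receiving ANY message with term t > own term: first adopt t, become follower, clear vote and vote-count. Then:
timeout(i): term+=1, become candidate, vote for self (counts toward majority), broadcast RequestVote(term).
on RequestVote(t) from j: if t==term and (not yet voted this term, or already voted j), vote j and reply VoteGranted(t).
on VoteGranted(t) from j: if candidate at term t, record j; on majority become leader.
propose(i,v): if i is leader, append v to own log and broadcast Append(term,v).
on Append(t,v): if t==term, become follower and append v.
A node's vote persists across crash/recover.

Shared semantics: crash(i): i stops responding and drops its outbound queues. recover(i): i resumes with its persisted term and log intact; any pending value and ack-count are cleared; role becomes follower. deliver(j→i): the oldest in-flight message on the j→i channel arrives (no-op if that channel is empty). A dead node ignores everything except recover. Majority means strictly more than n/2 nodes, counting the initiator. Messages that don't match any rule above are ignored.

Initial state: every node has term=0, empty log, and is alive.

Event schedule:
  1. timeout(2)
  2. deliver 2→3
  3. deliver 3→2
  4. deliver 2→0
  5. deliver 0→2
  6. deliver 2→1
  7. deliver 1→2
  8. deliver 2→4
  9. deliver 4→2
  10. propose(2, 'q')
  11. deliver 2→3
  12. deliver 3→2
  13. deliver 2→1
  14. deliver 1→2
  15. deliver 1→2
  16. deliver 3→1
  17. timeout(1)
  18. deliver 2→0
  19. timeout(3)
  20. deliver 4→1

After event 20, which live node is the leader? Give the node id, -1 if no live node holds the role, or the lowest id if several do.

2

e1 timeout(2): 2[cand,t=1,-]
e2 deliver 2→3: 3[foll,t=1,-]
e3 deliver 3→2: ·
e4 deliver 2→0: 0[foll,t=1,-]
e5 deliver 0→2: 2[lead,t=1,-]
e6 deliver 2→1: 1[foll,t=1,-]
e7 deliver 1→2: ·
e8 deliver 2→4: 4[foll,t=1,-]
e9 deliver 4→2: ·
e10 propose(2,'q'): 2[lead,t=1,q]
e11 deliver 2→3: 3[foll,t=1,q]
e12 deliver 3→2: ·
e13 deliver 2→1: 1[foll,t=1,q]
e14 deliver 1→2: ·
e15 deliver 1→2: ·
e16 deliver 3→1: ·
e17 timeout(1): 1[cand,t=2,q]
e18 deliver 2→0: 0[foll,t=1,q]
e19 timeout(3): 3[cand,t=2,q]
e20 deliver 4→1: ·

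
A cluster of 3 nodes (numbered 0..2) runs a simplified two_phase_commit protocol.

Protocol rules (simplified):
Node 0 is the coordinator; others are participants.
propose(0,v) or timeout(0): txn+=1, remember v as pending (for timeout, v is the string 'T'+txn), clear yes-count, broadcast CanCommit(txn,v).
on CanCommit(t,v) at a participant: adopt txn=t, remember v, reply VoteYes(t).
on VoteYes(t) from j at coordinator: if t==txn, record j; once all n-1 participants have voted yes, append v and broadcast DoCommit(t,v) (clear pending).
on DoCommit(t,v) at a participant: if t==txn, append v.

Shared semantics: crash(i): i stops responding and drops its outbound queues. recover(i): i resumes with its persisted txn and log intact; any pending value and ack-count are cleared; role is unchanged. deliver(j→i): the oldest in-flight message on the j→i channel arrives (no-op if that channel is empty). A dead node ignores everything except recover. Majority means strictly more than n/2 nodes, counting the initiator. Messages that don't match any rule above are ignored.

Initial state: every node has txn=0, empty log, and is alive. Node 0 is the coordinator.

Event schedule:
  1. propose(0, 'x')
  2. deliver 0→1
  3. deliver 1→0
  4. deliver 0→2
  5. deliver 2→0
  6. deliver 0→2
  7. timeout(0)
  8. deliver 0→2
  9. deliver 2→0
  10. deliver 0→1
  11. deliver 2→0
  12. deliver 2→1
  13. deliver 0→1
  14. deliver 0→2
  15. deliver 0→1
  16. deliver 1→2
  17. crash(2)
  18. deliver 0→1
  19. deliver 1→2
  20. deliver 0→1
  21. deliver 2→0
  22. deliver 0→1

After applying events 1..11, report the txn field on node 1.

1

step 1 propose(0,'x'): 0={coor,t=1,log=-}
step 2 deliver 0→1: 1={part,t=1,log=-}
step 3 deliver 1→0: —
step 4 deliver 0→2: 2={part,t=1,log=-}
step 5 deliver 2→0: 0={coor,t=1,log=x}
step 6 deliver 0→2: 2={part,t=1,log=x}
step 7 timeout(0): 0={coor,t=2,log=x}
step 8 deliver 0→2: 2={part,t=2,log=x}
step 9 deliver 2→0: —
step 10 deliver 0→1: 1={part,t=1,log=x}
step 11 deliver 2→0: —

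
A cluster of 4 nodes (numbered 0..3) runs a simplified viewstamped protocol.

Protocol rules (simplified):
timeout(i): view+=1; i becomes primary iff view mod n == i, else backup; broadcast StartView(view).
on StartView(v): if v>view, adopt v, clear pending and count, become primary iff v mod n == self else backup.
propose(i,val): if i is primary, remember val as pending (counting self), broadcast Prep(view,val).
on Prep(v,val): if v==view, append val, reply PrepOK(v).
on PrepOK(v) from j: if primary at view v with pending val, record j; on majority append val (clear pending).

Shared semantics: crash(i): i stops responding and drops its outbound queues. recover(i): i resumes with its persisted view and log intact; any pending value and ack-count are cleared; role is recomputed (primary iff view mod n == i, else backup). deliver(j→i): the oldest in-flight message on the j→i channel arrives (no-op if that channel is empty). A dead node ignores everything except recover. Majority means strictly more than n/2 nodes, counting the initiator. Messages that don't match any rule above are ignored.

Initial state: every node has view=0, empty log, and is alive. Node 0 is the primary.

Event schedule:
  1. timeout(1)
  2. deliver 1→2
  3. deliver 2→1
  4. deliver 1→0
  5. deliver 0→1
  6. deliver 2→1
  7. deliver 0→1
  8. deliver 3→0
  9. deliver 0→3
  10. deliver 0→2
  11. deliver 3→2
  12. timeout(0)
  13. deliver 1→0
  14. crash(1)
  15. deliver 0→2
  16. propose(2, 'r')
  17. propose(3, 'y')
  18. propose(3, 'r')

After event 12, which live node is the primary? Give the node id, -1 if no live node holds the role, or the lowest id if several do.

1

1. timeout(1):  <1:prim v1 ->
2. deliver 1→2:  <2:back v1 ->
3. deliver 2→1:  nop
4. deliver 1→0:  <0:back v1 ->
5. deliver 0→1:  nop
6. deliver 2→1:  nop
7. deliver 0→1:  nop
8. deliver 3→0:  nop
9. deliver 0→3:  nop
10. deliver 0→2:  nop
11. deliver 3→2:  nop
12. timeout(0):  <0:back v2 ->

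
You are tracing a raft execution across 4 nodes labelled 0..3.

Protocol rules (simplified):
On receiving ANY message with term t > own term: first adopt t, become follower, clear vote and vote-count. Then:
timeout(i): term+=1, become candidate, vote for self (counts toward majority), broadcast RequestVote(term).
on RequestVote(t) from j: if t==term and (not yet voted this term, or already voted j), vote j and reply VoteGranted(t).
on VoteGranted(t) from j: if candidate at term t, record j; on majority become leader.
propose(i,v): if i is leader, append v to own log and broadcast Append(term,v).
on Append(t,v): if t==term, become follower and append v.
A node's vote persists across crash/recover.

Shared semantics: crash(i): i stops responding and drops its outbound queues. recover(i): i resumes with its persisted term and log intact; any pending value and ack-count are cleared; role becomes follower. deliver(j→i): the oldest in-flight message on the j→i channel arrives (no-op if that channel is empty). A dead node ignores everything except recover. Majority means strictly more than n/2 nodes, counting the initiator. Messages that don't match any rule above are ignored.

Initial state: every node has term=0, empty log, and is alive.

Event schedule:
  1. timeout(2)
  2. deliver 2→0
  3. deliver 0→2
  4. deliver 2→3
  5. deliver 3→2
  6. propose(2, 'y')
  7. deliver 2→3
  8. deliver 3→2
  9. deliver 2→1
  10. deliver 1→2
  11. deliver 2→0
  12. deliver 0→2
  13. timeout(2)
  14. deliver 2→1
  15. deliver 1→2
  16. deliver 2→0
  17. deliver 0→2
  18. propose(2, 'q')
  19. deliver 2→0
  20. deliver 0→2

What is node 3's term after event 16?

[1] timeout(2) → N2(cand t1 [-])
[2] deliver 2→0 → N0(foll t1 [-])
[3] deliver 0→2 → ∅
[4] deliver 2→3 → N3(foll t1 [-])
[5] deliver 3→2 → N2(lead t1 [-])
[6] propose(2,'y') → N2(lead t1 [y])
[7] deliver 2→3 → N3(foll t1 [y])
[8] deliver 3→2 → ∅
[9] deliver 2→1 → N1(foll t1 [-])
[10] deliver 1→2 → ∅
[11] deliver 2→0 → N0(foll t1 [y])
[12] deliver 0→2 → ∅
[13] timeout(2) → N2(cand t2 [y])
[14] deliver 2→1 → N1(foll t1 [y])
[15] deliver 1→2 → ∅
[16] deliver 2→0 → N0(foll t2 [y])

1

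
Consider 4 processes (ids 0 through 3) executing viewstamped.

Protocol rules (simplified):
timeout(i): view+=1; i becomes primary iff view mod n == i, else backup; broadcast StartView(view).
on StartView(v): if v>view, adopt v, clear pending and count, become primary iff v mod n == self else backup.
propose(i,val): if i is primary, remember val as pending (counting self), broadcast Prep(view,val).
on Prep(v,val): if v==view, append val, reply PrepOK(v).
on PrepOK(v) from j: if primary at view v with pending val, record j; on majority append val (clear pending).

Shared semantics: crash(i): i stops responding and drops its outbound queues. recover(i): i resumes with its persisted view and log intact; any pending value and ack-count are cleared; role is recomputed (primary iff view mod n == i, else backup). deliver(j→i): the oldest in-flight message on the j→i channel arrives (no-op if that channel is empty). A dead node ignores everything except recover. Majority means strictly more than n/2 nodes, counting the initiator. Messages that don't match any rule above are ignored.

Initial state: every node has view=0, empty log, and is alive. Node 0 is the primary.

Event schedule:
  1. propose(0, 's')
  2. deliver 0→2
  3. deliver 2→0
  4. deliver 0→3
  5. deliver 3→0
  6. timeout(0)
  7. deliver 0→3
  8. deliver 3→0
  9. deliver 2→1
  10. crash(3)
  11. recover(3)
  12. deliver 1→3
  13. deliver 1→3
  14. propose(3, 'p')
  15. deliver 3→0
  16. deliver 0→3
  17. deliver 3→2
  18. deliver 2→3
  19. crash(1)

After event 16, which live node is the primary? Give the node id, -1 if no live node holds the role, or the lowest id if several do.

-1

1. propose(0,'s'):  nop
2. deliver 0→2:  <2:back v0 s>
3. deliver 2→0:  nop
4. deliver 0→3:  <3:back v0 s>
5. deliver 3→0:  <0:prim v0 s>
6. timeout(0):  <0:back v1 s>
7. deliver 0→3:  <3:back v1 s>
8. deliver 3→0:  nop
9. deliver 2→1:  nop
10. crash(3):  <3:✗back v1 s>
11. recover(3):  <3:back v1 s>
12. deliver 1→3:  nop
13. deliver 1→3:  nop
14. propose(3,'p'):  nop
15. deliver 3→0:  nop
16. deliver 0→3:  nop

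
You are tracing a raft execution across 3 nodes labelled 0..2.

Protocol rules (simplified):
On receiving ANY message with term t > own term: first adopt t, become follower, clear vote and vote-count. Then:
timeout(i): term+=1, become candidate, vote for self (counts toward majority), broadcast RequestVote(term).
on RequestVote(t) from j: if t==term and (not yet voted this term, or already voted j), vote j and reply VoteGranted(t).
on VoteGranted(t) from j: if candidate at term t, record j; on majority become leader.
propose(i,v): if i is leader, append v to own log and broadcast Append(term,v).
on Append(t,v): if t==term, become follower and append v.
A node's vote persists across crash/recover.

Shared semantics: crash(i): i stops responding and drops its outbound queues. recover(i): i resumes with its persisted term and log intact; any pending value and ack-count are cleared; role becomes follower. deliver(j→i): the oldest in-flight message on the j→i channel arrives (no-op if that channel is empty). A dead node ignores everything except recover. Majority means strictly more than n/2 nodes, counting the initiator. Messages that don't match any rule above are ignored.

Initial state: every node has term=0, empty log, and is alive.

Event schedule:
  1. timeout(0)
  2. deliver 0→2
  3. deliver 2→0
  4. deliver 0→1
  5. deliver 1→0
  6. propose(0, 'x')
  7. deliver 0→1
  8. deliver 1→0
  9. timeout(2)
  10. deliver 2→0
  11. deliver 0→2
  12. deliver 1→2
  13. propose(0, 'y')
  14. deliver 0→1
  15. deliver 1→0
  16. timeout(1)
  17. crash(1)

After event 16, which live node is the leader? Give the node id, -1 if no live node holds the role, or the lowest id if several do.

-1

step 1 timeout(0): 0={cand,t=1,log=-}
step 2 deliver 0→2: 2={foll,t=1,log=-}
step 3 deliver 2→0: 0={lead,t=1,log=-}
step 4 deliver 0→1: 1={foll,t=1,log=-}
step 5 deliver 1→0: —
step 6 propose(0,'x'): 0={lead,t=1,log=x}
step 7 deliver 0→1: 1={foll,t=1,log=x}
step 8 deliver 1→0: —
step 9 timeout(2): 2={cand,t=2,log=-}
step 10 deliver 2→0: 0={foll,t=2,log=x}
step 11 deliver 0→2: —
step 12 deliver 1→2: —
step 13 propose(0,'y'): —
step 14 deliver 0→1: —
step 15 deliver 1→0: —
step 16 timeout(1): 1={cand,t=2,log=x}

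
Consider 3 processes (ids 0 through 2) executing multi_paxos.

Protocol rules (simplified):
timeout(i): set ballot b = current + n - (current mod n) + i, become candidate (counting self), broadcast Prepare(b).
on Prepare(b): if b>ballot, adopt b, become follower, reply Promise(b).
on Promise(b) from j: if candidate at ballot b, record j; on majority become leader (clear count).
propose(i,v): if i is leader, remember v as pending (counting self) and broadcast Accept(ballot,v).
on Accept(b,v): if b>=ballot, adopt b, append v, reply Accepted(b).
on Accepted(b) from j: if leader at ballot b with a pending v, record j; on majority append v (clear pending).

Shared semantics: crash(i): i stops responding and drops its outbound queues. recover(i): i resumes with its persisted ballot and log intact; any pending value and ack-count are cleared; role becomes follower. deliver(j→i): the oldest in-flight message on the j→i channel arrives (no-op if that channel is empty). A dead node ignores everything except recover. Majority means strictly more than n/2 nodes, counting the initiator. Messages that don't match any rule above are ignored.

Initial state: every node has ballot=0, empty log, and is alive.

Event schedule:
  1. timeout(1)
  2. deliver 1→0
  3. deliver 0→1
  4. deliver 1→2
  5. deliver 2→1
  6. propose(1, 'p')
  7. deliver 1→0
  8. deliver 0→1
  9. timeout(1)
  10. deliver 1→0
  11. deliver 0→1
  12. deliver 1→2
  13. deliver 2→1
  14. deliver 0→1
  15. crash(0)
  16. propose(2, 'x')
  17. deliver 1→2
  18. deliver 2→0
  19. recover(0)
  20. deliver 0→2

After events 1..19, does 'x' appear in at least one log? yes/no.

[1] timeout(1) → N1(cand b4 [-])
[2] deliver 1→0 → N0(foll b4 [-])
[3] deliver 0→1 → N1(lead b4 [-])
[4] deliver 1→2 → N2(foll b4 [-])
[5] deliver 2→1 → ∅
[6] propose(1,'p') → ∅
[7] deliver 1→0 → N0(foll b4 [p])
[8] deliver 0→1 → N1(lead b4 [p])
[9] timeout(1) → N1(cand b7 [p])
[10] deliver 1→0 → N0(foll b7 [p])
[11] deliver 0→1 → N1(lead b7 [p])
[12] deliver 1→2 → N2(foll b4 [p])
[13] deliver 2→1 → ∅
[14] deliver 0→1 → ∅
[15] crash(0) → N0(✗foll b7 [p])
[16] propose(2,'x') → ∅
[17] deliver 1→2 → N2(foll b7 [p])
[18] deliver 2→0 → ∅
[19] recover(0) → N0(foll b7 [p])

no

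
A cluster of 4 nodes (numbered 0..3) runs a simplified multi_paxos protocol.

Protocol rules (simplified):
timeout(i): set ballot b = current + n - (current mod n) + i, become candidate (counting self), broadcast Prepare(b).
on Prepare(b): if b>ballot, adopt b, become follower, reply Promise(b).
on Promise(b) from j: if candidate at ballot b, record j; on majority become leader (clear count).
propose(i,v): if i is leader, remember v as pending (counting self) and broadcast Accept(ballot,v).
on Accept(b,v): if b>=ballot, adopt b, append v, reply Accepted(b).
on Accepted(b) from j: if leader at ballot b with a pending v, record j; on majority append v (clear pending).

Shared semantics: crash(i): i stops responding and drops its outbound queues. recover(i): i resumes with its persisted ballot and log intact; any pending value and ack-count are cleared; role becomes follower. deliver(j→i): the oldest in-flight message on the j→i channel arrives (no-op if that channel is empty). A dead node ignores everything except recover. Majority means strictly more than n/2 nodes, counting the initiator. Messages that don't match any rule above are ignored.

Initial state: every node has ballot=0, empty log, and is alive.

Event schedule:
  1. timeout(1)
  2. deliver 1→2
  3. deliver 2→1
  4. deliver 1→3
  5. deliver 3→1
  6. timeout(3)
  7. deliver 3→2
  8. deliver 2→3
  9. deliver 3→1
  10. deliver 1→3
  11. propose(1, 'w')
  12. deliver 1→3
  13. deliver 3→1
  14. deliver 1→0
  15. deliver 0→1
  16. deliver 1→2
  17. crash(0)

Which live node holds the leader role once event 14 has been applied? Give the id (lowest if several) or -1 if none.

e1 timeout(1): 1[cand,b=5,-]
e2 deliver 1→2: 2[foll,b=5,-]
e3 deliver 2→1: ·
e4 deliver 1→3: 3[foll,b=5,-]
e5 deliver 3→1: 1[lead,b=5,-]
e6 timeout(3): 3[cand,b=11,-]
e7 deliver 3→2: 2[foll,b=11,-]
e8 deliver 2→3: ·
e9 deliver 3→1: 1[foll,b=11,-]
e10 deliver 1→3: 3[lead,b=11,-]
e11 propose(1,'w'): ·
e12 deliver 1→3: ·
e13 deliver 3→1: ·
e14 deliver 1→0: 0[foll,b=5,-]

3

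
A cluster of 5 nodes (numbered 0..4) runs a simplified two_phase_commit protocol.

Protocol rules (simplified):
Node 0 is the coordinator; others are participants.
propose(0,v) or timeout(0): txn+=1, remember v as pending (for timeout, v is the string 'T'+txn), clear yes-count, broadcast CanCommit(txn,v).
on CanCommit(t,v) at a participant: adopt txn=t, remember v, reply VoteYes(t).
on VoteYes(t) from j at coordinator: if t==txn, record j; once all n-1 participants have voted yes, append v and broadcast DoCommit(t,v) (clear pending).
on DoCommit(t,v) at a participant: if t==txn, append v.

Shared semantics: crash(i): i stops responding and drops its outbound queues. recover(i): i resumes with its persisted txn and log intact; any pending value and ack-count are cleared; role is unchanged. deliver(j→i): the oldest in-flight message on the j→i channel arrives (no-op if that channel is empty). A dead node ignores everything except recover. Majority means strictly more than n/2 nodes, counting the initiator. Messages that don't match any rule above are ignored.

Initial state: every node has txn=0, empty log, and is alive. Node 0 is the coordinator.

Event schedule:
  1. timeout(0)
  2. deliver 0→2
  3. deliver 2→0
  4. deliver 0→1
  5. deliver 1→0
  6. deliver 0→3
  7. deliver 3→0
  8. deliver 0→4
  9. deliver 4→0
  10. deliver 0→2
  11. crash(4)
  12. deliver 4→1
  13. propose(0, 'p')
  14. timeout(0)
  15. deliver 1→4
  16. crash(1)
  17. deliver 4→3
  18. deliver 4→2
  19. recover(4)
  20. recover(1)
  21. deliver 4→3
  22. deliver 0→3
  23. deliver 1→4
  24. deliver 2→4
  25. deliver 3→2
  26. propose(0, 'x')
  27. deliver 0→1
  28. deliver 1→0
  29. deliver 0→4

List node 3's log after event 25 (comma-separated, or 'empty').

[1] timeout(0) → N0(coor t1 [-])
[2] deliver 0→2 → N2(part t1 [-])
[3] deliver 2→0 → ∅
[4] deliver 0→1 → N1(part t1 [-])
[5] deliver 1→0 → ∅
[6] deliver 0→3 → N3(part t1 [-])
[7] deliver 3→0 → ∅
[8] deliver 0→4 → N4(part t1 [-])
[9] deliver 4→0 → N0(coor t1 [T1])
[10] deliver 0→2 → N2(part t1 [T1])
[11] crash(4) → N4(✗part t1 [-])
[12] deliver 4→1 → ∅
[13] propose(0,'p') → N0(coor t2 [T1])
[14] timeout(0) → N0(coor t3 [T1])
[15] deliver 1→4 → ∅
[16] crash(1) → N1(✗part t1 [-])
[17] deliver 4→3 → ∅
[18] deliver 4→2 → ∅
[19] recover(4) → N4(part t1 [-])
[20] recover(1) → N1(part t1 [-])
[21] deliver 4→3 → ∅
[22] deliver 0→3 → N3(part t1 [T1])
[23] deliver 1→4 → ∅
[24] deliver 2→4 → ∅
[25] deliver 3→2 → ∅

T1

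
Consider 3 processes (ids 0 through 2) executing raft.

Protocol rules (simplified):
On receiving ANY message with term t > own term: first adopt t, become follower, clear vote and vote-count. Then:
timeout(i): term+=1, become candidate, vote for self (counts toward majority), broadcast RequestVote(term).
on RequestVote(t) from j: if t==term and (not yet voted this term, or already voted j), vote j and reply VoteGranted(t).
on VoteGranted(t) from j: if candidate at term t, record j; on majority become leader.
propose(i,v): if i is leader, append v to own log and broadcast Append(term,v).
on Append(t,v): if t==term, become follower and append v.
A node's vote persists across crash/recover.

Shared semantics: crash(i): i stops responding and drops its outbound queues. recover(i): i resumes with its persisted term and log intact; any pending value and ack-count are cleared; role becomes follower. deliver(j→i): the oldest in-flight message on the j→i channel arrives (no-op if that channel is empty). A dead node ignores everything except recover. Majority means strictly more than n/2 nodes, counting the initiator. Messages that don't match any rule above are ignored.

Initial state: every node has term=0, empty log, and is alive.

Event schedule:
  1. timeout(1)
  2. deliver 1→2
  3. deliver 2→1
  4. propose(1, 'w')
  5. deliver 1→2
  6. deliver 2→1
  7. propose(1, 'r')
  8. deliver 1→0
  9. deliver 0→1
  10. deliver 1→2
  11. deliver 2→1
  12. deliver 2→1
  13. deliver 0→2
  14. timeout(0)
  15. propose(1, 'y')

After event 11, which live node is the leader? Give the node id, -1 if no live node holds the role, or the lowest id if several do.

1

step 1 timeout(1): 1={cand,t=1,log=-}
step 2 deliver 1→2: 2={foll,t=1,log=-}
step 3 deliver 2→1: 1={lead,t=1,log=-}
step 4 propose(1,'w'): 1={lead,t=1,log=w}
step 5 deliver 1→2: 2={foll,t=1,log=w}
step 6 deliver 2→1: —
step 7 propose(1,'r'): 1={lead,t=1,log=w,r}
step 8 deliver 1→0: 0={foll,t=1,log=-}
step 9 deliver 0→1: —
step 10 deliver 1→2: 2={foll,t=1,log=w,r}
step 11 deliver 2→1: —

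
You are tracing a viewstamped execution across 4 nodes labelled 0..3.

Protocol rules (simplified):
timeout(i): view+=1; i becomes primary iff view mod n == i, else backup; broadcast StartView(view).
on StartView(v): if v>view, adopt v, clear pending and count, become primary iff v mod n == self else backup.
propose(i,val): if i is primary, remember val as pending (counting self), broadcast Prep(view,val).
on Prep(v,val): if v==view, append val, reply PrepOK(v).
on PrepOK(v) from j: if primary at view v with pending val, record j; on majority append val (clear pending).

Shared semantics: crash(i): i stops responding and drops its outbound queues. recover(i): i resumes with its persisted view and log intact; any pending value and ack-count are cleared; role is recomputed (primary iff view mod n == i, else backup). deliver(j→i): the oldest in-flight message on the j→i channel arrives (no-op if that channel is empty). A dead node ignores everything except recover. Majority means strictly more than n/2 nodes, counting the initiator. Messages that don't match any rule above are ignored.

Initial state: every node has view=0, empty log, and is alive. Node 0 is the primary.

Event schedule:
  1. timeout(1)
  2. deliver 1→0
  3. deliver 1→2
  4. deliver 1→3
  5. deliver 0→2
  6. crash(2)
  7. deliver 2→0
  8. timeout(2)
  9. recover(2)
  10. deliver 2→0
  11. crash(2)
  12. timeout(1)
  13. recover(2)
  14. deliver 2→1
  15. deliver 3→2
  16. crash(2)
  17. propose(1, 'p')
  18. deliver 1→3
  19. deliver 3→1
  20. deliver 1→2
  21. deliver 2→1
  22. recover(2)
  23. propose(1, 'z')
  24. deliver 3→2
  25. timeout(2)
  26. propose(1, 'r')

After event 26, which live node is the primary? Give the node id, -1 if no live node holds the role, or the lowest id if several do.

1. timeout(1):  <1:prim v1 ->
2. deliver 1→0:  <0:back v1 ->
3. deliver 1→2:  <2:back v1 ->
4. deliver 1→3:  <3:back v1 ->
5. deliver 0→2:  nop
6. crash(2):  <2:✗back v1 ->
7. deliver 2→0:  nop
8. timeout(2):  nop
9. recover(2):  <2:back v1 ->
10. deliver 2→0:  nop
11. crash(2):  <2:✗back v1 ->
12. timeout(1):  <1:back v2 ->
13. recover(2):  <2:back v1 ->
14. deliver 2→1:  nop
15. deliver 3→2:  nop
16. crash(2):  <2:✗back v1 ->
17. propose(1,'p'):  nop
18. deliver 1→3:  <3:back v2 ->
19. deliver 3→1:  nop
20. deliver 1→2:  nop
21. deliver 2→1:  nop
22. recover(2):  <2:back v1 ->
23. propose(1,'z'):  nop
24. deliver 3→2:  nop
25. timeout(2):  <2:prim v2 ->
26. propose(1,'r'):  nop

2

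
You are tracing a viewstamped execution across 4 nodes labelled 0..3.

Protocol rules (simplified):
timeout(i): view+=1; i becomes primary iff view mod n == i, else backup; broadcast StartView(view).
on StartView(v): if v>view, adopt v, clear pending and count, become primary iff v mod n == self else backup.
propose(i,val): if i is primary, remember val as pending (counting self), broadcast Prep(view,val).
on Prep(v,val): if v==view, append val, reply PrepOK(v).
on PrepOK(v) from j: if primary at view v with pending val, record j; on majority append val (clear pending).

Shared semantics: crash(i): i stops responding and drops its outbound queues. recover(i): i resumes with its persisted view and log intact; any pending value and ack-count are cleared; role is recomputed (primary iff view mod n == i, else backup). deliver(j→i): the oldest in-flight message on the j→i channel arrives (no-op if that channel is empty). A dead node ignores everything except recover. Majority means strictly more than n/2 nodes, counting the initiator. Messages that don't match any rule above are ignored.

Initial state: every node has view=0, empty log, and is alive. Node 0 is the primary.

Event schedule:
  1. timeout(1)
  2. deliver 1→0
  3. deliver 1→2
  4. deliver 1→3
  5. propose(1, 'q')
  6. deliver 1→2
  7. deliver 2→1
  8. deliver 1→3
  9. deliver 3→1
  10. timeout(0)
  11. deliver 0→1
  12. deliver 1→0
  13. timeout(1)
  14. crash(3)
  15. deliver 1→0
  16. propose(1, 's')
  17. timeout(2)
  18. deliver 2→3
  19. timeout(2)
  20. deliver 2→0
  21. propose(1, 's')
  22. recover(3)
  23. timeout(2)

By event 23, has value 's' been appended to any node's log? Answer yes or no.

step 1 timeout(1): 1={prim,v=1,log=-}
step 2 deliver 1→0: 0={back,v=1,log=-}
step 3 deliver 1→2: 2={back,v=1,log=-}
step 4 deliver 1→3: 3={back,v=1,log=-}
step 5 propose(1,'q'): —
step 6 deliver 1→2: 2={back,v=1,log=q}
step 7 deliver 2→1: —
step 8 deliver 1→3: 3={back,v=1,log=q}
step 9 deliver 3→1: 1={prim,v=1,log=q}
step 10 timeout(0): 0={back,v=2,log=-}
step 11 deliver 0→1: 1={back,v=2,log=q}
step 12 deliver 1→0: —
step 13 timeout(1): 1={back,v=3,log=q}
step 14 crash(3): 3={✗back,v=1,log=q}
step 15 deliver 1→0: 0={back,v=3,log=-}
step 16 propose(1,'s'): —
step 17 timeout(2): 2={prim,v=2,log=q}
step 18 deliver 2→3: —
step 19 timeout(2): 2={back,v=3,log=q}
step 20 deliver 2→0: —
step 21 propose(1,'s'): —
step 22 recover(3): 3={back,v=1,log=q}
step 23 timeout(2): 2={back,v=4,log=q}

no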